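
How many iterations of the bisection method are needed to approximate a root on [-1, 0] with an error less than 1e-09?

We need (b-a)/2^n ≤ 1e-09
(0 - (-1))/2^n ≤ 1e-09
1/2^n ≤ 1e-09
2^n ≥ 1000000000
n ≥ log₂(1000000000) = 29.90
n ≥ 30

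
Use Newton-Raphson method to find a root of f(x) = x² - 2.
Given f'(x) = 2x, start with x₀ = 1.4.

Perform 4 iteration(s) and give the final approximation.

f(x) = x² - 2
f'(x) = 2x
x₀ = 1.4

Newton-Raphson formula: x_{n+1} = x_n - f(x_n)/f'(x_n)

Iteration 1:
  f(1.400000) = -0.040000
  f'(1.400000) = 2.800000
  x_1 = 1.400000 - (-0.040000)/2.800000 = 1.414286
Iteration 2:
  f(1.414286) = 0.000204
  f'(1.414286) = 2.828571
  x_2 = 1.414286 - 0.000204/2.828571 = 1.414214
Iteration 3:
  f(1.414214) = 0.000000
  f'(1.414214) = 2.828427
  x_3 = 1.414214 - 0.000000/2.828427 = 1.414214
Iteration 4:
  f(1.414214) = 0.000000
  f'(1.414214) = 2.828427
  x_4 = 1.414214 - 0.000000/2.828427 = 1.414214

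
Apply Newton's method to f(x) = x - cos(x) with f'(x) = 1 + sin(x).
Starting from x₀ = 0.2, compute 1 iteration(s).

f(x) = x - cos(x)
f'(x) = 1 + sin(x)
x₀ = 0.2

Newton-Raphson formula: x_{n+1} = x_n - f(x_n)/f'(x_n)

Iteration 1:
  f(0.200000) = -0.780067
  f'(0.200000) = 1.198669
  x_1 = 0.200000 - (-0.780067)/1.198669 = 0.850777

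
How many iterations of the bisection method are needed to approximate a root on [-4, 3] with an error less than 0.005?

We need (b-a)/2^n ≤ 0.005
(3 - (-4))/2^n ≤ 0.005
7/2^n ≤ 0.005
2^n ≥ 1400
n ≥ log₂(1400) = 10.45
n ≥ 11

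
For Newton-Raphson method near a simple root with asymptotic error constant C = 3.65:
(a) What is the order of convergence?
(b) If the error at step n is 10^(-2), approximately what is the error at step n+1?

(a) Newton-Raphson has quadratic (order 2) convergence near simple roots.
    This means |e_{n+1}| ≈ C|e_n|².

(b) With |e_n| = 10^(-2) and C = 3.65:
    |e_{n+1}| ≈ 3.65 × (10^(-2))² = 3.65 × 10^(-4)

(a) 2 (quadratic); (b) |e_{n+1}| ≈ 3.650e-04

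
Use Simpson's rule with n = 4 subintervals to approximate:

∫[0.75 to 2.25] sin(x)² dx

f(x) = sin(x)²
a = 0.75, b = 2.25, n = 4
h = (b - a)/n = 0.375000

Simpson's rule: (h/3)[f(x₀) + 4f(x₁) + 2f(x₂) + ... + f(xₙ)]

x_0 = 0.7500, f(x_0) = 0.464631, coefficient = 1
x_1 = 1.1250, f(x_1) = 0.814087, coefficient = 4
x_2 = 1.5000, f(x_2) = 0.994996, coefficient = 2
x_3 = 1.8750, f(x_3) = 0.910280, coefficient = 4
x_4 = 2.2500, f(x_4) = 0.605398, coefficient = 1

I ≈ (0.375000/3) × 9.957488 = 1.244686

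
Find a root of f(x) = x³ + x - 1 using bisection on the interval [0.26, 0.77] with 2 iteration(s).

f(x) = x³ + x - 1
Initial interval: [0.26, 0.77]

Iteration 1:
  c_1 = (0.260000 + 0.770000)/2 = 0.515000
  f(c_1) = f(0.515000) = -0.348409
  f(a) × f(c) ≥ 0, new interval: [0.515000, 0.770000]
Iteration 2:
  c_2 = (0.515000 + 0.770000)/2 = 0.642500
  f(c_2) = f(0.642500) = -0.092272
  f(a) × f(c) ≥ 0, new interval: [0.642500, 0.770000]

After 2 iteration(s), the approximation is c_2 = 0.642500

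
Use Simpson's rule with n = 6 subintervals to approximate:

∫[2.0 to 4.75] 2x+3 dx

f(x) = 2x+3
a = 2.0, b = 4.75, n = 6
h = (b - a)/n = 0.458333

Simpson's rule: (h/3)[f(x₀) + 4f(x₁) + 2f(x₂) + ... + f(xₙ)]

x_0 = 2.0000, f(x_0) = 7.000000, coefficient = 1
x_1 = 2.4583, f(x_1) = 7.916667, coefficient = 4
x_2 = 2.9167, f(x_2) = 8.833333, coefficient = 2
x_3 = 3.3750, f(x_3) = 9.750000, coefficient = 4
x_4 = 3.8333, f(x_4) = 10.666667, coefficient = 2
x_5 = 4.2917, f(x_5) = 11.583333, coefficient = 4
x_6 = 4.7500, f(x_6) = 12.500000, coefficient = 1

I ≈ (0.458333/3) × 175.500000 = 26.812500
Exact value: 26.812500
Error: 0.000000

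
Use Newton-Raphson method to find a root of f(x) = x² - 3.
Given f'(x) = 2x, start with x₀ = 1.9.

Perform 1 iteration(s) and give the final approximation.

f(x) = x² - 3
f'(x) = 2x
x₀ = 1.9

Newton-Raphson formula: x_{n+1} = x_n - f(x_n)/f'(x_n)

Iteration 1:
  f(1.900000) = 0.610000
  f'(1.900000) = 3.800000
  x_1 = 1.900000 - 0.610000/3.800000 = 1.739474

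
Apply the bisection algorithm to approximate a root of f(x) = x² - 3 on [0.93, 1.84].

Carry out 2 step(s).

f(x) = x² - 3
Initial interval: [0.93, 1.84]

Iteration 1:
  c_1 = (0.930000 + 1.840000)/2 = 1.385000
  f(c_1) = f(1.385000) = -1.081775
  f(a) × f(c) ≥ 0, new interval: [1.385000, 1.840000]
Iteration 2:
  c_2 = (1.385000 + 1.840000)/2 = 1.612500
  f(c_2) = f(1.612500) = -0.399844
  f(a) × f(c) ≥ 0, new interval: [1.612500, 1.840000]

After 2 iteration(s), the approximation is c_2 = 1.612500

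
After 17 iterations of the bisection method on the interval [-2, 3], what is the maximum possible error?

Bisection error bound: |error| ≤ (b-a)/2^n
|error| ≤ (3 - (-2))/2^17 = 5/2^17
|error| ≤ 0.0000381470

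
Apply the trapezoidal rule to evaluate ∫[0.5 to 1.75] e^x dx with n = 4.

f(x) = e^x
a = 0.5, b = 1.75, n = 4
h = (b - a)/n = 0.312500

Trapezoidal rule: (h/2)[f(x₀) + 2f(x₁) + 2f(x₂) + ... + f(xₙ)]

x_0 = 0.5000, f(x_0) = 1.648721, coefficient = 1
x_1 = 0.8125, f(x_1) = 2.253535, coefficient = 2
x_2 = 1.1250, f(x_2) = 3.080217, coefficient = 2
x_3 = 1.4375, f(x_3) = 4.210157, coefficient = 2
x_4 = 1.7500, f(x_4) = 5.754603, coefficient = 1

I ≈ (0.312500/2) × 26.491142 = 4.139241
Exact value: 4.105881
Error: 0.033359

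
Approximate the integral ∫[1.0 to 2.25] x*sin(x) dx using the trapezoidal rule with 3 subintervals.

f(x) = x*sin(x)
a = 1.0, b = 2.25, n = 3
h = (b - a)/n = 0.416667

Trapezoidal rule: (h/2)[f(x₀) + 2f(x₁) + 2f(x₂) + ... + f(xₙ)]

x_0 = 1.0000, f(x_0) = 0.841471, coefficient = 1
x_1 = 1.4167, f(x_1) = 1.399873, coefficient = 2
x_2 = 1.8333, f(x_2) = 1.770514, coefficient = 2
x_3 = 2.2500, f(x_3) = 1.750665, coefficient = 1

I ≈ (0.416667/2) × 8.932908 = 1.861023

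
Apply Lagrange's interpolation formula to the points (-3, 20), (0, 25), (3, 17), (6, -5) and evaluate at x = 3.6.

Lagrange interpolation formula:
P(x) = Σ yᵢ × Lᵢ(x)
where Lᵢ(x) = Π_{j≠i} (x - xⱼ)/(xᵢ - xⱼ)

L_0(3.6) = (3.6 - 0)/(-3 - 0) × (3.6 - 3)/(-3 - 3) × (3.6 - 6)/(-3 - 6) = 0.032000
L_1(3.6) = (3.6 - (-3))/(0 - (-3)) × (3.6 - 3)/(0 - 3) × (3.6 - 6)/(0 - 6) = -0.176000
L_2(3.6) = (3.6 - (-3))/(3 - (-3)) × (3.6 - 0)/(3 - 0) × (3.6 - 6)/(3 - 6) = 1.056000
L_3(3.6) = (3.6 - (-3))/(6 - (-3)) × (3.6 - 0)/(6 - 0) × (3.6 - 3)/(6 - 3) = 0.088000

P(3.6) = 20×L_0(3.6) + 25×L_1(3.6) + 17×L_2(3.6) + (-5)×L_3(3.6)
P(3.6) = 13.752000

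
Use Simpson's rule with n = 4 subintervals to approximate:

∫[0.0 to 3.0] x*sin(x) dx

f(x) = x*sin(x)
a = 0.0, b = 3.0, n = 4
h = (b - a)/n = 0.750000

Simpson's rule: (h/3)[f(x₀) + 4f(x₁) + 2f(x₂) + ... + f(xₙ)]

x_0 = 0.0000, f(x_0) = 0.000000, coefficient = 1
x_1 = 0.7500, f(x_1) = 0.511229, coefficient = 4
x_2 = 1.5000, f(x_2) = 1.496242, coefficient = 2
x_3 = 2.2500, f(x_3) = 1.750665, coefficient = 4
x_4 = 3.0000, f(x_4) = 0.423360, coefficient = 1

I ≈ (0.750000/3) × 12.463420 = 3.115855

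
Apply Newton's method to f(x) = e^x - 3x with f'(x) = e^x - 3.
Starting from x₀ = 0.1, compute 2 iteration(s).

f(x) = e^x - 3x
f'(x) = e^x - 3
x₀ = 0.1

Newton-Raphson formula: x_{n+1} = x_n - f(x_n)/f'(x_n)

Iteration 1:
  f(0.100000) = 0.805171
  f'(0.100000) = -1.894829
  x_1 = 0.100000 - 0.805171/(-1.894829) = 0.524931
Iteration 2:
  f(0.524931) = 0.115550
  f'(0.524931) = -1.309658
  x_2 = 0.524931 - 0.115550/(-1.309658) = 0.613160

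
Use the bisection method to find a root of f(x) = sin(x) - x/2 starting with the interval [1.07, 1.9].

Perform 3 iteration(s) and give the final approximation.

f(x) = sin(x) - x/2
Initial interval: [1.07, 1.9]

Iteration 1:
  c_1 = (1.070000 + 1.900000)/2 = 1.485000
  f(c_1) = f(1.485000) = 0.253822
  f(a) × f(c) ≥ 0, new interval: [1.485000, 1.900000]
Iteration 2:
  c_2 = (1.485000 + 1.900000)/2 = 1.692500
  f(c_2) = f(1.692500) = 0.146353
  f(a) × f(c) ≥ 0, new interval: [1.692500, 1.900000]
Iteration 3:
  c_3 = (1.692500 + 1.900000)/2 = 1.796250
  f(c_3) = f(1.796250) = 0.076568
  f(a) × f(c) ≥ 0, new interval: [1.796250, 1.900000]

After 3 iteration(s), the approximation is c_3 = 1.796250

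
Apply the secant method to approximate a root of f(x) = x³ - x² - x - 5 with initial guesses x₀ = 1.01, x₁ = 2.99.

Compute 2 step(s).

f(x) = x³ - x² - x - 5
x₀ = 1.01, x₁ = 2.99

Secant formula: x_{n+1} = x_n - f(x_n)(x_n - x_{n-1})/(f(x_n) - f(x_{n-1}))

Iteration 1:
  f(1.010000) = -5.999799
  f(2.990000) = 9.800799
  x_2 = 2.990000 - 9.800799×(2.990000 - 1.010000)/(9.800799 - (-5.999799))
       = 1.761845
Iteration 2:
  f(2.990000) = 9.800799
  f(1.761845) = -4.397003
  x_3 = 1.761845 - (-4.397003)×(1.761845 - 2.990000)/(-4.397003 - 9.800799)
       = 2.142200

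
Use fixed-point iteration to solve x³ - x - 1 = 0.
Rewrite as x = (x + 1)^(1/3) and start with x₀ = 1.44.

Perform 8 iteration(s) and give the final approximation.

Equation: x³ - x - 1 = 0
Fixed-point form: x = (x + 1)^(1/3)
x₀ = 1.44

x_1 = g(1.440000) = 1.346263
x_2 = g(1.346263) = 1.328798
x_3 = g(1.328798) = 1.325492
x_4 = g(1.325492) = 1.324865
x_5 = g(1.324865) = 1.324746
x_6 = g(1.324746) = 1.324723
x_7 = g(1.324723) = 1.324719
x_8 = g(1.324719) = 1.324718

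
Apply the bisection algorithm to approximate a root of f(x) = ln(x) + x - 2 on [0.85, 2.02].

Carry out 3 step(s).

f(x) = ln(x) + x - 2
Initial interval: [0.85, 2.02]

Iteration 1:
  c_1 = (0.850000 + 2.020000)/2 = 1.435000
  f(c_1) = f(1.435000) = -0.203835
  f(a) × f(c) ≥ 0, new interval: [1.435000, 2.020000]
Iteration 2:
  c_2 = (1.435000 + 2.020000)/2 = 1.727500
  f(c_2) = f(1.727500) = 0.274175
  f(a) × f(c) < 0, new interval: [1.435000, 1.727500]
Iteration 3:
  c_3 = (1.435000 + 1.727500)/2 = 1.581250
  f(c_3) = f(1.581250) = 0.039466
  f(a) × f(c) < 0, new interval: [1.435000, 1.581250]

After 3 iteration(s), the approximation is c_3 = 1.581250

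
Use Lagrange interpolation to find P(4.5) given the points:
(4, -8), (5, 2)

Lagrange interpolation formula:
P(x) = Σ yᵢ × Lᵢ(x)
where Lᵢ(x) = Π_{j≠i} (x - xⱼ)/(xᵢ - xⱼ)

L_0(4.5) = (4.5 - 5)/(4 - 5) = 0.500000
L_1(4.5) = (4.5 - 4)/(5 - 4) = 0.500000

P(4.5) = (-8)×L_0(4.5) + 2×L_1(4.5)
P(4.5) = -3.000000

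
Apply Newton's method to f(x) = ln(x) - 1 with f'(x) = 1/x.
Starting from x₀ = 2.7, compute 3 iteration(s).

f(x) = ln(x) - 1
f'(x) = 1/x
x₀ = 2.7

Newton-Raphson formula: x_{n+1} = x_n - f(x_n)/f'(x_n)

Iteration 1:
  f(2.700000) = -0.006748
  f'(2.700000) = 0.370370
  x_1 = 2.700000 - (-0.006748)/0.370370 = 2.718220
Iteration 2:
  f(2.718220) = -0.000023
  f'(2.718220) = 0.367888
  x_2 = 2.718220 - (-0.000023)/0.367888 = 2.718282
Iteration 3:
  f(2.718282) = 0.000000
  f'(2.718282) = 0.367879
  x_3 = 2.718282 - 0.000000/0.367879 = 2.718282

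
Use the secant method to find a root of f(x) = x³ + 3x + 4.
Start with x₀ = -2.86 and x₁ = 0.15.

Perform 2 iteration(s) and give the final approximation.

f(x) = x³ + 3x + 4
x₀ = -2.86, x₁ = 0.15

Secant formula: x_{n+1} = x_n - f(x_n)(x_n - x_{n-1})/(f(x_n) - f(x_{n-1}))

Iteration 1:
  f(-2.860000) = -27.973656
  f(0.150000) = 4.453375
  x_2 = 0.150000 - 4.453375×(0.150000 - (-2.860000))/(4.453375 - (-27.973656))
       = -0.263379
Iteration 2:
  f(0.150000) = 4.453375
  f(-0.263379) = 3.191592
  x_3 = -0.263379 - 3.191592×(-0.263379 - 0.150000)/(3.191592 - 4.453375)
       = -1.308993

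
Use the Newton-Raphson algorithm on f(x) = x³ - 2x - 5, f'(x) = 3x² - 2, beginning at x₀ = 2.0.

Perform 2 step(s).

f(x) = x³ - 2x - 5
f'(x) = 3x² - 2
x₀ = 2.0

Newton-Raphson formula: x_{n+1} = x_n - f(x_n)/f'(x_n)

Iteration 1:
  f(2.000000) = -1.000000
  f'(2.000000) = 10.000000
  x_1 = 2.000000 - (-1.000000)/10.000000 = 2.100000
Iteration 2:
  f(2.100000) = 0.061000
  f'(2.100000) = 11.230000
  x_2 = 2.100000 - 0.061000/11.230000 = 2.094568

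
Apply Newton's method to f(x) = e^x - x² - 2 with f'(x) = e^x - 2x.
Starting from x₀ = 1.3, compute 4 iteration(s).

f(x) = e^x - x² - 2
f'(x) = e^x - 2x
x₀ = 1.3

Newton-Raphson formula: x_{n+1} = x_n - f(x_n)/f'(x_n)

Iteration 1:
  f(1.300000) = -0.020703
  f'(1.300000) = 1.069297
  x_1 = 1.300000 - (-0.020703)/1.069297 = 1.319362
Iteration 2:
  f(1.319362) = 0.000317
  f'(1.319362) = 1.102309
  x_2 = 1.319362 - 0.000317/1.102309 = 1.319074
Iteration 3:
  f(1.319074) = 0.000000
  f'(1.319074) = 1.101808
  x_3 = 1.319074 - 0.000000/1.101808 = 1.319074
Iteration 4:
  f(1.319074) = 0.000000
  f'(1.319074) = 1.101808
  x_4 = 1.319074 - 0.000000/1.101808 = 1.319074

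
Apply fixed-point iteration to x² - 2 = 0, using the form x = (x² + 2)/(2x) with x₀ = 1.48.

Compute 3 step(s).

Equation: x² - 2 = 0
Fixed-point form: x = (x² + 2)/(2x)
x₀ = 1.48

x_1 = g(1.480000) = 1.415676
x_2 = g(1.415676) = 1.414214
x_3 = g(1.414214) = 1.414214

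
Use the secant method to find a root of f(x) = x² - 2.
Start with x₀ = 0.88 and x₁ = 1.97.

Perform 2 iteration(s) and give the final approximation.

f(x) = x² - 2
x₀ = 0.88, x₁ = 1.97

Secant formula: x_{n+1} = x_n - f(x_n)(x_n - x_{n-1})/(f(x_n) - f(x_{n-1}))

Iteration 1:
  f(0.880000) = -1.225600
  f(1.970000) = 1.880900
  x_2 = 1.970000 - 1.880900×(1.970000 - 0.880000)/(1.880900 - (-1.225600))
       = 1.310035
Iteration 2:
  f(1.970000) = 1.880900
  f(1.310035) = -0.283808
  x_3 = 1.310035 - (-0.283808)×(1.310035 - 1.970000)/(-0.283808 - 1.880900)
       = 1.396561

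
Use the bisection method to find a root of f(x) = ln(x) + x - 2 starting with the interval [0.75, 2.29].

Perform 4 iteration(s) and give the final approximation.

f(x) = ln(x) + x - 2
Initial interval: [0.75, 2.29]

Iteration 1:
  c_1 = (0.750000 + 2.290000)/2 = 1.520000
  f(c_1) = f(1.520000) = -0.061290
  f(a) × f(c) ≥ 0, new interval: [1.520000, 2.290000]
Iteration 2:
  c_2 = (1.520000 + 2.290000)/2 = 1.905000
  f(c_2) = f(1.905000) = 0.549482
  f(a) × f(c) < 0, new interval: [1.520000, 1.905000]
Iteration 3:
  c_3 = (1.520000 + 1.905000)/2 = 1.712500
  f(c_3) = f(1.712500) = 0.250454
  f(a) × f(c) < 0, new interval: [1.520000, 1.712500]
Iteration 4:
  c_4 = (1.520000 + 1.712500)/2 = 1.616250
  f(c_4) = f(1.616250) = 0.096359
  f(a) × f(c) < 0, new interval: [1.520000, 1.616250]

After 4 iteration(s), the approximation is c_4 = 1.616250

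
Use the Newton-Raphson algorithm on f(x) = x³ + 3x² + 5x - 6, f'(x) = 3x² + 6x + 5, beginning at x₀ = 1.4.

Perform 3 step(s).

f(x) = x³ + 3x² + 5x - 6
f'(x) = 3x² + 6x + 5
x₀ = 1.4

Newton-Raphson formula: x_{n+1} = x_n - f(x_n)/f'(x_n)

Iteration 1:
  f(1.400000) = 9.624000
  f'(1.400000) = 19.280000
  x_1 = 1.400000 - 9.624000/19.280000 = 0.900830
Iteration 2:
  f(0.900830) = 1.669651
  f'(0.900830) = 12.839463
  x_2 = 0.900830 - 1.669651/12.839463 = 0.770789
Iteration 3:
  f(0.770789) = 0.094233
  f'(0.770789) = 11.407084
  x_3 = 0.770789 - 0.094233/11.407084 = 0.762528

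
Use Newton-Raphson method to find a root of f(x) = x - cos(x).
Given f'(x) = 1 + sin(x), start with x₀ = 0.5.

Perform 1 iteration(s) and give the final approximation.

f(x) = x - cos(x)
f'(x) = 1 + sin(x)
x₀ = 0.5

Newton-Raphson formula: x_{n+1} = x_n - f(x_n)/f'(x_n)

Iteration 1:
  f(0.500000) = -0.377583
  f'(0.500000) = 1.479426
  x_1 = 0.500000 - (-0.377583)/1.479426 = 0.755222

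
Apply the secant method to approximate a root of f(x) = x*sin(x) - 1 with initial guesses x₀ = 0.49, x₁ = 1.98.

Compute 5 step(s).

f(x) = x*sin(x) - 1
x₀ = 0.49, x₁ = 1.98

Secant formula: x_{n+1} = x_n - f(x_n)(x_n - x_{n-1})/(f(x_n) - f(x_{n-1}))

Iteration 1:
  f(0.490000) = -0.769393
  f(1.980000) = 0.816527
  x_2 = 1.980000 - 0.816527×(1.980000 - 0.490000)/(0.816527 - (-0.769393))
       = 1.212858
Iteration 2:
  f(1.980000) = 0.816527
  f(1.212858) = 0.135989
  x_3 = 1.212858 - 0.135989×(1.212858 - 1.980000)/(0.135989 - 0.816527)
       = 1.059564
Iteration 3:
  f(1.212858) = 0.135989
  f(1.059564) = -0.075910
  x_4 = 1.059564 - (-0.075910)×(1.059564 - 1.212858)/(-0.075910 - 0.135989)
       = 1.114479
Iteration 4:
  f(1.059564) = -0.075910
  f(1.114479) = 0.000448
  x_5 = 1.114479 - 0.000448×(1.114479 - 1.059564)/(0.000448 - (-0.075910))
       = 1.114158
Iteration 5:
  f(1.114479) = 0.000448
  f(1.114158) = 0.000001
  x_6 = 1.114158 - 0.000001×(1.114158 - 1.114479)/(0.000001 - 0.000448)
       = 1.114157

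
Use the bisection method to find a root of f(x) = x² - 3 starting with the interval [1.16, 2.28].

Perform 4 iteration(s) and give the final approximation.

f(x) = x² - 3
Initial interval: [1.16, 2.28]

Iteration 1:
  c_1 = (1.160000 + 2.280000)/2 = 1.720000
  f(c_1) = f(1.720000) = -0.041600
  f(a) × f(c) ≥ 0, new interval: [1.720000, 2.280000]
Iteration 2:
  c_2 = (1.720000 + 2.280000)/2 = 2.000000
  f(c_2) = f(2.000000) = 1.000000
  f(a) × f(c) < 0, new interval: [1.720000, 2.000000]
Iteration 3:
  c_3 = (1.720000 + 2.000000)/2 = 1.860000
  f(c_3) = f(1.860000) = 0.459600
  f(a) × f(c) < 0, new interval: [1.720000, 1.860000]
Iteration 4:
  c_4 = (1.720000 + 1.860000)/2 = 1.790000
  f(c_4) = f(1.790000) = 0.204100
  f(a) × f(c) < 0, new interval: [1.720000, 1.790000]

After 4 iteration(s), the approximation is c_4 = 1.790000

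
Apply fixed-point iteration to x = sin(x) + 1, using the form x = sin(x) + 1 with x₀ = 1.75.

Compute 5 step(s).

Equation: x = sin(x) + 1
Fixed-point form: x = sin(x) + 1
x₀ = 1.75

x_1 = g(1.750000) = 1.983986
x_2 = g(1.983986) = 1.915845
x_3 = g(1.915845) = 1.941059
x_4 = g(1.941059) = 1.932232
x_5 = g(1.932232) = 1.935390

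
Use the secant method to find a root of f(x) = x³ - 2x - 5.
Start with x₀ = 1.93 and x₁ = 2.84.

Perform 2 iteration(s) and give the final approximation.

f(x) = x³ - 2x - 5
x₀ = 1.93, x₁ = 2.84

Secant formula: x_{n+1} = x_n - f(x_n)(x_n - x_{n-1})/(f(x_n) - f(x_{n-1}))

Iteration 1:
  f(1.930000) = -1.670943
  f(2.840000) = 12.226304
  x_2 = 2.840000 - 12.226304×(2.840000 - 1.930000)/(12.226304 - (-1.670943))
       = 2.039414
Iteration 2:
  f(2.840000) = 12.226304
  f(2.039414) = -0.596474
  x_3 = 2.039414 - (-0.596474)×(2.039414 - 2.840000)/(-0.596474 - 12.226304)
       = 2.076655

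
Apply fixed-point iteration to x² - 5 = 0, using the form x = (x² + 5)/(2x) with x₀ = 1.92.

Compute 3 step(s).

Equation: x² - 5 = 0
Fixed-point form: x = (x² + 5)/(2x)
x₀ = 1.92

x_1 = g(1.920000) = 2.262083
x_2 = g(2.262083) = 2.236218
x_3 = g(2.236218) = 2.236068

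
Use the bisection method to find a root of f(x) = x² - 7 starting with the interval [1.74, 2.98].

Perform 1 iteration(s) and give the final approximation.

f(x) = x² - 7
Initial interval: [1.74, 2.98]

Iteration 1:
  c_1 = (1.740000 + 2.980000)/2 = 2.360000
  f(c_1) = f(2.360000) = -1.430400
  f(a) × f(c) ≥ 0, new interval: [2.360000, 2.980000]

After 1 iteration(s), the approximation is c_1 = 2.360000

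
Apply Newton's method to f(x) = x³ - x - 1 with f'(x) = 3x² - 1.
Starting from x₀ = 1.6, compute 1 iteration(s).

f(x) = x³ - x - 1
f'(x) = 3x² - 1
x₀ = 1.6

Newton-Raphson formula: x_{n+1} = x_n - f(x_n)/f'(x_n)

Iteration 1:
  f(1.600000) = 1.496000
  f'(1.600000) = 6.680000
  x_1 = 1.600000 - 1.496000/6.680000 = 1.376048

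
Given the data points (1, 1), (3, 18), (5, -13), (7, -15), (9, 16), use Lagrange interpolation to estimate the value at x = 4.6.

Lagrange interpolation formula:
P(x) = Σ yᵢ × Lᵢ(x)
where Lᵢ(x) = Π_{j≠i} (x - xⱼ)/(xᵢ - xⱼ)

L_0(4.6) = (4.6 - 3)/(1 - 3) × (4.6 - 5)/(1 - 5) × (4.6 - 7)/(1 - 7) × (4.6 - 9)/(1 - 9) = -0.017600
L_1(4.6) = (4.6 - 1)/(3 - 1) × (4.6 - 5)/(3 - 5) × (4.6 - 7)/(3 - 7) × (4.6 - 9)/(3 - 9) = 0.158400
L_2(4.6) = (4.6 - 1)/(5 - 1) × (4.6 - 3)/(5 - 3) × (4.6 - 7)/(5 - 7) × (4.6 - 9)/(5 - 9) = 0.950400
L_3(4.6) = (4.6 - 1)/(7 - 1) × (4.6 - 3)/(7 - 3) × (4.6 - 5)/(7 - 5) × (4.6 - 9)/(7 - 9) = -0.105600
L_4(4.6) = (4.6 - 1)/(9 - 1) × (4.6 - 3)/(9 - 3) × (4.6 - 5)/(9 - 5) × (4.6 - 7)/(9 - 7) = 0.014400

P(4.6) = 1×L_0(4.6) + 18×L_1(4.6) + (-13)×L_2(4.6) + (-15)×L_3(4.6) + 16×L_4(4.6)
P(4.6) = -7.707200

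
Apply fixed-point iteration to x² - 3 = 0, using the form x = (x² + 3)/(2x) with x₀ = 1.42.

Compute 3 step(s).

Equation: x² - 3 = 0
Fixed-point form: x = (x² + 3)/(2x)
x₀ = 1.42

x_1 = g(1.420000) = 1.766338
x_2 = g(1.766338) = 1.732384
x_3 = g(1.732384) = 1.732051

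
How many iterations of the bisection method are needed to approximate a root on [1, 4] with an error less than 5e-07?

We need (b-a)/2^n ≤ 5e-07
(4 - 1)/2^n ≤ 5e-07
3/2^n ≤ 5e-07
2^n ≥ 6000000
n ≥ log₂(6000000) = 22.52
n ≥ 23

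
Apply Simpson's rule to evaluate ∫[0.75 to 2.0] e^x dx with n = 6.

f(x) = e^x
a = 0.75, b = 2.0, n = 6
h = (b - a)/n = 0.208333

Simpson's rule: (h/3)[f(x₀) + 4f(x₁) + 2f(x₂) + ... + f(xₙ)]

x_0 = 0.7500, f(x_0) = 2.117000, coefficient = 1
x_1 = 0.9583, f(x_1) = 2.607347, coefficient = 4
x_2 = 1.1667, f(x_2) = 3.211271, coefficient = 2
x_3 = 1.3750, f(x_3) = 3.955077, coefficient = 4
x_4 = 1.5833, f(x_4) = 4.871166, coefficient = 2
x_5 = 1.7917, f(x_5) = 5.999443, coefficient = 4
x_6 = 2.0000, f(x_6) = 7.389056, coefficient = 1

I ≈ (0.208333/3) × 75.918398 = 5.272111
Exact value: 5.272056
Error: 0.000055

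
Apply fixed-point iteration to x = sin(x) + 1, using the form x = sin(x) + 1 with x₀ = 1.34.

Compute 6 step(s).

Equation: x = sin(x) + 1
Fixed-point form: x = sin(x) + 1
x₀ = 1.34

x_1 = g(1.340000) = 1.973485
x_2 = g(1.973485) = 1.920011
x_3 = g(1.920011) = 1.939642
x_4 = g(1.939642) = 1.932744
x_5 = g(1.932744) = 1.935209
x_6 = g(1.935209) = 1.934333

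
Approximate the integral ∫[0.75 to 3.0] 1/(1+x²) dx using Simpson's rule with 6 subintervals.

f(x) = 1/(1+x²)
a = 0.75, b = 3.0, n = 6
h = (b - a)/n = 0.375000

Simpson's rule: (h/3)[f(x₀) + 4f(x₁) + 2f(x₂) + ... + f(xₙ)]

x_0 = 0.7500, f(x_0) = 0.640000, coefficient = 1
x_1 = 1.1250, f(x_1) = 0.441379, coefficient = 4
x_2 = 1.5000, f(x_2) = 0.307692, coefficient = 2
x_3 = 1.8750, f(x_3) = 0.221453, coefficient = 4
x_4 = 2.2500, f(x_4) = 0.164948, coefficient = 2
x_5 = 2.6250, f(x_5) = 0.126733, coefficient = 4
x_6 = 3.0000, f(x_6) = 0.100000, coefficient = 1

I ≈ (0.375000/3) × 4.843543 = 0.605443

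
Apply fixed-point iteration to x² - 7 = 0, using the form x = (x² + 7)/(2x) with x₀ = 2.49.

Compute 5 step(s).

Equation: x² - 7 = 0
Fixed-point form: x = (x² + 7)/(2x)
x₀ = 2.49

x_1 = g(2.490000) = 2.650622
x_2 = g(2.650622) = 2.645756
x_3 = g(2.645756) = 2.645751
x_4 = g(2.645751) = 2.645751
x_5 = g(2.645751) = 2.645751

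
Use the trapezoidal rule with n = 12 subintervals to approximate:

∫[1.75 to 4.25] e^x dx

f(x) = e^x
a = 1.75, b = 4.25, n = 12
h = (b - a)/n = 0.208333

Trapezoidal rule: (h/2)[f(x₀) + 2f(x₁) + 2f(x₂) + ... + f(xₙ)]

x_0 = 1.7500, f(x_0) = 5.754603, coefficient = 1
x_1 = 1.9583, f(x_1) = 7.087505, coefficient = 2
x_2 = 2.1667, f(x_2) = 8.729138, coefficient = 2
x_3 = 2.3750, f(x_3) = 10.751013, coefficient = 2
x_4 = 2.5833, f(x_4) = 13.241202, coefficient = 2
x_5 = 2.7917, f(x_5) = 16.308177, coefficient = 2
x_6 = 3.0000, f(x_6) = 20.085537, coefficient = 2
x_7 = 3.2083, f(x_7) = 24.737822, coefficient = 2
x_8 = 3.4167, f(x_8) = 30.467687, coefficient = 2
x_9 = 3.6250, f(x_9) = 37.524723, coefficient = 2
x_10 = 3.8333, f(x_10) = 46.216336, coefficient = 2
x_11 = 4.0417, f(x_11) = 56.921132, coefficient = 2
x_12 = 4.2500, f(x_12) = 70.105412, coefficient = 1

I ≈ (0.208333/2) × 620.000561 = 64.583392
Exact value: 64.350810
Error: 0.232582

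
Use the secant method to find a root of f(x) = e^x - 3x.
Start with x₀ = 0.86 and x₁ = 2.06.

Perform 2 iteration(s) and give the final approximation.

f(x) = e^x - 3x
x₀ = 0.86, x₁ = 2.06

Secant formula: x_{n+1} = x_n - f(x_n)(x_n - x_{n-1})/(f(x_n) - f(x_{n-1}))

Iteration 1:
  f(0.860000) = -0.216839
  f(2.060000) = 1.665970
  x_2 = 2.060000 - 1.665970×(2.060000 - 0.860000)/(1.665970 - (-0.216839))
       = 0.998202
Iteration 2:
  f(2.060000) = 1.665970
  f(0.998202) = -0.281207
  x_3 = 0.998202 - (-0.281207)×(0.998202 - 2.060000)/(-0.281207 - 1.665970)
       = 1.151544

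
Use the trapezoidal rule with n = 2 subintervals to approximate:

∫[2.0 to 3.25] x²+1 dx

f(x) = x²+1
a = 2.0, b = 3.25, n = 2
h = (b - a)/n = 0.625000

Trapezoidal rule: (h/2)[f(x₀) + 2f(x₁) + 2f(x₂) + ... + f(xₙ)]

x_0 = 2.0000, f(x_0) = 5.000000, coefficient = 1
x_1 = 2.6250, f(x_1) = 7.890625, coefficient = 2
x_2 = 3.2500, f(x_2) = 11.562500, coefficient = 1

I ≈ (0.625000/2) × 32.343750 = 10.107422
Exact value: 10.026042
Error: 0.081380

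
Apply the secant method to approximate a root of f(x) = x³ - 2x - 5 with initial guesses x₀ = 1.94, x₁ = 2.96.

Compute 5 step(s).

f(x) = x³ - 2x - 5
x₀ = 1.94, x₁ = 2.96

Secant formula: x_{n+1} = x_n - f(x_n)(x_n - x_{n-1})/(f(x_n) - f(x_{n-1}))

Iteration 1:
  f(1.940000) = -1.578616
  f(2.960000) = 15.014336
  x_2 = 2.960000 - 15.014336×(2.960000 - 1.940000)/(15.014336 - (-1.578616))
       = 2.037040
Iteration 2:
  f(2.960000) = 15.014336
  f(2.037040) = -0.621312
  x_3 = 2.037040 - (-0.621312)×(2.037040 - 2.960000)/(-0.621312 - 15.014336)
       = 2.073716
Iteration 3:
  f(2.037040) = -0.621312
  f(2.073716) = -0.229835
  x_4 = 2.073716 - (-0.229835)×(2.073716 - 2.037040)/(-0.229835 - (-0.621312))
       = 2.095248
Iteration 4:
  f(2.073716) = -0.229835
  f(2.095248) = 0.007778
  x_5 = 2.095248 - 0.007778×(2.095248 - 2.073716)/(0.007778 - (-0.229835))
       = 2.094543
Iteration 5:
  f(2.095248) = 0.007778
  f(2.094543) = -0.000092
  x_6 = 2.094543 - (-0.000092)×(2.094543 - 2.095248)/(-0.000092 - 0.007778)
       = 2.094551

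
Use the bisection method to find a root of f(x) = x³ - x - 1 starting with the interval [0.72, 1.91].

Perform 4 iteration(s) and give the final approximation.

f(x) = x³ - x - 1
Initial interval: [0.72, 1.91]

Iteration 1:
  c_1 = (0.720000 + 1.910000)/2 = 1.315000
  f(c_1) = f(1.315000) = -0.041069
  f(a) × f(c) ≥ 0, new interval: [1.315000, 1.910000]
Iteration 2:
  c_2 = (1.315000 + 1.910000)/2 = 1.612500
  f(c_2) = f(1.612500) = 1.580252
  f(a) × f(c) < 0, new interval: [1.315000, 1.612500]
Iteration 3:
  c_3 = (1.315000 + 1.612500)/2 = 1.463750
  f(c_3) = f(1.463750) = 0.672428
  f(a) × f(c) < 0, new interval: [1.315000, 1.463750]
Iteration 4:
  c_4 = (1.315000 + 1.463750)/2 = 1.389375
  f(c_4) = f(1.389375) = 0.292623
  f(a) × f(c) < 0, new interval: [1.315000, 1.389375]

After 4 iteration(s), the approximation is c_4 = 1.389375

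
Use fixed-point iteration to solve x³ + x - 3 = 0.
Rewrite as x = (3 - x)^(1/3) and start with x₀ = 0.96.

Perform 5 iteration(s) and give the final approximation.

Equation: x³ + x - 3 = 0
Fixed-point form: x = (3 - x)^(1/3)
x₀ = 0.96

x_1 = g(0.960000) = 1.268265
x_2 = g(1.268265) = 1.200864
x_3 = g(1.200864) = 1.216246
x_4 = g(1.216246) = 1.212770
x_5 = g(1.212770) = 1.213557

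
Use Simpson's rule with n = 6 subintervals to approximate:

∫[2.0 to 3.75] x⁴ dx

f(x) = x⁴
a = 2.0, b = 3.75, n = 6
h = (b - a)/n = 0.291667

Simpson's rule: (h/3)[f(x₀) + 4f(x₁) + 2f(x₂) + ... + f(xₙ)]

x_0 = 2.0000, f(x_0) = 16.000000, coefficient = 1
x_1 = 2.2917, f(x_1) = 27.580732, coefficient = 4
x_2 = 2.5833, f(x_2) = 44.537085, coefficient = 2
x_3 = 2.8750, f(x_3) = 68.320557, coefficient = 4
x_4 = 3.1667, f(x_4) = 100.556327, coefficient = 2
x_5 = 3.4583, f(x_5) = 143.043261, coefficient = 4
x_6 = 3.7500, f(x_6) = 197.753906, coefficient = 1

I ≈ (0.291667/3) × 1459.718931 = 141.917118
Exact value: 141.915430
Error: 0.001689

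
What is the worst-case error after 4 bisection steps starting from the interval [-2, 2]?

Bisection error bound: |error| ≤ (b-a)/2^n
|error| ≤ (2 - (-2))/2^4 = 4/2^4
|error| ≤ 0.2500000000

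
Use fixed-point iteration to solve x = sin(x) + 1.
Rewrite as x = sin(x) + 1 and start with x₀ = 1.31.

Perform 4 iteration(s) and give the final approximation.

Equation: x = sin(x) + 1
Fixed-point form: x = sin(x) + 1
x₀ = 1.31

x_1 = g(1.310000) = 1.966185
x_2 = g(1.966185) = 1.922847
x_3 = g(1.922847) = 1.938668
x_4 = g(1.938668) = 1.933095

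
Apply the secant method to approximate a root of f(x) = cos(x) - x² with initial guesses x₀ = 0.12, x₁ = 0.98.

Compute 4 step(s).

f(x) = cos(x) - x²
x₀ = 0.12, x₁ = 0.98

Secant formula: x_{n+1} = x_n - f(x_n)(x_n - x_{n-1})/(f(x_n) - f(x_{n-1}))

Iteration 1:
  f(0.120000) = 0.978409
  f(0.980000) = -0.403377
  x_2 = 0.980000 - (-0.403377)×(0.980000 - 0.120000)/(-0.403377 - 0.978409)
       = 0.728945
Iteration 2:
  f(0.980000) = -0.403377
  f(0.728945) = 0.214517
  x_3 = 0.728945 - 0.214517×(0.728945 - 0.980000)/(0.214517 - (-0.403377))
       = 0.816105
Iteration 3:
  f(0.728945) = 0.214517
  f(0.816105) = 0.019037
  x_4 = 0.816105 - 0.019037×(0.816105 - 0.728945)/(0.019037 - 0.214517)
       = 0.824593
Iteration 4:
  f(0.816105) = 0.019037
  f(0.824593) = -0.001098
  x_5 = 0.824593 - (-0.001098)×(0.824593 - 0.816105)/(-0.001098 - 0.019037)
       = 0.824130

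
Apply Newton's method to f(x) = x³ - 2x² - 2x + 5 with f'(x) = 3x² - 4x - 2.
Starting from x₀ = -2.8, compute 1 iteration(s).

f(x) = x³ - 2x² - 2x + 5
f'(x) = 3x² - 4x - 2
x₀ = -2.8

Newton-Raphson formula: x_{n+1} = x_n - f(x_n)/f'(x_n)

Iteration 1:
  f(-2.800000) = -27.032000
  f'(-2.800000) = 32.720000
  x_1 = -2.800000 - (-27.032000)/32.720000 = -1.973839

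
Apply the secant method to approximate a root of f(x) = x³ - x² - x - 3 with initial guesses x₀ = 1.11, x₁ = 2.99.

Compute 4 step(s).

f(x) = x³ - x² - x - 3
x₀ = 1.11, x₁ = 2.99

Secant formula: x_{n+1} = x_n - f(x_n)(x_n - x_{n-1})/(f(x_n) - f(x_{n-1}))

Iteration 1:
  f(1.110000) = -3.974469
  f(2.990000) = 11.800799
  x_2 = 2.990000 - 11.800799×(2.990000 - 1.110000)/(11.800799 - (-3.974469))
       = 1.583653
Iteration 2:
  f(2.990000) = 11.800799
  f(1.583653) = -3.119877
  x_3 = 1.583653 - (-3.119877)×(1.583653 - 2.990000)/(-3.119877 - 11.800799)
       = 1.877717
Iteration 3:
  f(1.583653) = -3.119877
  f(1.877717) = -1.783046
  x_4 = 1.877717 - (-1.783046)×(1.877717 - 1.583653)/(-1.783046 - (-3.119877))
       = 2.269935
Iteration 4:
  f(1.877717) = -1.783046
  f(2.269935) = 1.273535
  x_5 = 2.269935 - 1.273535×(2.269935 - 1.877717)/(1.273535 - (-1.783046))
       = 2.106516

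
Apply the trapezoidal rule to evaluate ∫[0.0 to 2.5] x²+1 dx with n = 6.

f(x) = x²+1
a = 0.0, b = 2.5, n = 6
h = (b - a)/n = 0.416667

Trapezoidal rule: (h/2)[f(x₀) + 2f(x₁) + 2f(x₂) + ... + f(xₙ)]

x_0 = 0.0000, f(x_0) = 1.000000, coefficient = 1
x_1 = 0.4167, f(x_1) = 1.173611, coefficient = 2
x_2 = 0.8333, f(x_2) = 1.694444, coefficient = 2
x_3 = 1.2500, f(x_3) = 2.562500, coefficient = 2
x_4 = 1.6667, f(x_4) = 3.777778, coefficient = 2
x_5 = 2.0833, f(x_5) = 5.340278, coefficient = 2
x_6 = 2.5000, f(x_6) = 7.250000, coefficient = 1

I ≈ (0.416667/2) × 37.347222 = 7.780671
Exact value: 7.708333
Error: 0.072338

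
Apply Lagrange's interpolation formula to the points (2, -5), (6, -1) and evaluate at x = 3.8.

Lagrange interpolation formula:
P(x) = Σ yᵢ × Lᵢ(x)
where Lᵢ(x) = Π_{j≠i} (x - xⱼ)/(xᵢ - xⱼ)

L_0(3.8) = (3.8 - 6)/(2 - 6) = 0.550000
L_1(3.8) = (3.8 - 2)/(6 - 2) = 0.450000

P(3.8) = (-5)×L_0(3.8) + (-1)×L_1(3.8)
P(3.8) = -3.200000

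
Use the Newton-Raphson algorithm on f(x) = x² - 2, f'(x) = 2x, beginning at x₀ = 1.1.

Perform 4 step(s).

f(x) = x² - 2
f'(x) = 2x
x₀ = 1.1

Newton-Raphson formula: x_{n+1} = x_n - f(x_n)/f'(x_n)

Iteration 1:
  f(1.100000) = -0.790000
  f'(1.100000) = 2.200000
  x_1 = 1.100000 - (-0.790000)/2.200000 = 1.459091
Iteration 2:
  f(1.459091) = 0.128946
  f'(1.459091) = 2.918182
  x_2 = 1.459091 - 0.128946/2.918182 = 1.414904
Iteration 3:
  f(1.414904) = 0.001953
  f'(1.414904) = 2.829807
  x_3 = 1.414904 - 0.001953/2.829807 = 1.414214
Iteration 4:
  f(1.414214) = 0.000000
  f'(1.414214) = 2.828427
  x_4 = 1.414214 - 0.000000/2.828427 = 1.414214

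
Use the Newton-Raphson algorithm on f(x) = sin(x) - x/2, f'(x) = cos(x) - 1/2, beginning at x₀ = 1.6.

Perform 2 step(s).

f(x) = sin(x) - x/2
f'(x) = cos(x) - 1/2
x₀ = 1.6

Newton-Raphson formula: x_{n+1} = x_n - f(x_n)/f'(x_n)

Iteration 1:
  f(1.600000) = 0.199574
  f'(1.600000) = -0.529200
  x_1 = 1.600000 - 0.199574/(-0.529200) = 1.977124
Iteration 2:
  f(1.977124) = -0.069983
  f'(1.977124) = -0.895238
  x_2 = 1.977124 - (-0.069983)/(-0.895238) = 1.898951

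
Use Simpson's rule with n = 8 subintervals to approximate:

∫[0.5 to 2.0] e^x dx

f(x) = e^x
a = 0.5, b = 2.0, n = 8
h = (b - a)/n = 0.187500

Simpson's rule: (h/3)[f(x₀) + 4f(x₁) + 2f(x₂) + ... + f(xₙ)]

x_0 = 0.5000, f(x_0) = 1.648721, coefficient = 1
x_1 = 0.6875, f(x_1) = 1.988737, coefficient = 4
x_2 = 0.8750, f(x_2) = 2.398875, coefficient = 2
x_3 = 1.0625, f(x_3) = 2.893596, coefficient = 4
x_4 = 1.2500, f(x_4) = 3.490343, coefficient = 2
x_5 = 1.4375, f(x_5) = 4.210157, coefficient = 4
x_6 = 1.6250, f(x_6) = 5.078419, coefficient = 2
x_7 = 1.8125, f(x_7) = 6.125743, coefficient = 4
x_8 = 2.0000, f(x_8) = 7.389056, coefficient = 1

I ≈ (0.187500/3) × 91.845985 = 5.740374
Exact value: 5.740335
Error: 0.000039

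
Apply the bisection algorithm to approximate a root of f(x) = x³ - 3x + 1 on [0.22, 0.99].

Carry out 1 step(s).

f(x) = x³ - 3x + 1
Initial interval: [0.22, 0.99]

Iteration 1:
  c_1 = (0.220000 + 0.990000)/2 = 0.605000
  f(c_1) = f(0.605000) = -0.593555
  f(a) × f(c) < 0, new interval: [0.220000, 0.605000]

After 1 iteration(s), the approximation is c_1 = 0.605000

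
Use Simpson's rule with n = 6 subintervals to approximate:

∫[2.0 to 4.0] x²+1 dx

f(x) = x²+1
a = 2.0, b = 4.0, n = 6
h = (b - a)/n = 0.333333

Simpson's rule: (h/3)[f(x₀) + 4f(x₁) + 2f(x₂) + ... + f(xₙ)]

x_0 = 2.0000, f(x_0) = 5.000000, coefficient = 1
x_1 = 2.3333, f(x_1) = 6.444444, coefficient = 4
x_2 = 2.6667, f(x_2) = 8.111111, coefficient = 2
x_3 = 3.0000, f(x_3) = 10.000000, coefficient = 4
x_4 = 3.3333, f(x_4) = 12.111111, coefficient = 2
x_5 = 3.6667, f(x_5) = 14.444444, coefficient = 4
x_6 = 4.0000, f(x_6) = 17.000000, coefficient = 1

I ≈ (0.333333/3) × 186.000000 = 20.666667
Exact value: 20.666667
Error: 0.000000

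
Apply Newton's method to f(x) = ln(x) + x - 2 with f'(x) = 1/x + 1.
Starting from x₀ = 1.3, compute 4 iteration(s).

f(x) = ln(x) + x - 2
f'(x) = 1/x + 1
x₀ = 1.3

Newton-Raphson formula: x_{n+1} = x_n - f(x_n)/f'(x_n)

Iteration 1:
  f(1.300000) = -0.437636
  f'(1.300000) = 1.769231
  x_1 = 1.300000 - (-0.437636)/1.769231 = 1.547359
Iteration 2:
  f(1.547359) = -0.016091
  f'(1.547359) = 1.646262
  x_2 = 1.547359 - (-0.016091)/1.646262 = 1.557134
Iteration 3:
  f(1.557134) = -0.000020
  f'(1.557134) = 1.642206
  x_3 = 1.557134 - (-0.000020)/1.642206 = 1.557146
Iteration 4:
  f(1.557146) = 0.000000
  f'(1.557146) = 1.642201
  x_4 = 1.557146 - 0.000000/1.642201 = 1.557146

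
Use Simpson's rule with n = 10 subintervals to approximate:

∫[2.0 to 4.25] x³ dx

f(x) = x³
a = 2.0, b = 4.25, n = 10
h = (b - a)/n = 0.225000

Simpson's rule: (h/3)[f(x₀) + 4f(x₁) + 2f(x₂) + ... + f(xₙ)]

x_0 = 2.0000, f(x_0) = 8.000000, coefficient = 1
x_1 = 2.2250, f(x_1) = 11.015141, coefficient = 4
x_2 = 2.4500, f(x_2) = 14.706125, coefficient = 2
x_3 = 2.6750, f(x_3) = 19.141297, coefficient = 4
x_4 = 2.9000, f(x_4) = 24.389000, coefficient = 2
x_5 = 3.1250, f(x_5) = 30.517578, coefficient = 4
x_6 = 3.3500, f(x_6) = 37.595375, coefficient = 2
x_7 = 3.5750, f(x_7) = 45.690734, coefficient = 4
x_8 = 3.8000, f(x_8) = 54.872000, coefficient = 2
x_9 = 4.0250, f(x_9) = 65.207516, coefficient = 4
x_10 = 4.2500, f(x_10) = 76.765625, coefficient = 1

I ≈ (0.225000/3) × 1034.179688 = 77.563477
Exact value: 77.563477
Error: 0.000000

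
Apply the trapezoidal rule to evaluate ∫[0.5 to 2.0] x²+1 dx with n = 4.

f(x) = x²+1
a = 0.5, b = 2.0, n = 4
h = (b - a)/n = 0.375000

Trapezoidal rule: (h/2)[f(x₀) + 2f(x₁) + 2f(x₂) + ... + f(xₙ)]

x_0 = 0.5000, f(x_0) = 1.250000, coefficient = 1
x_1 = 0.8750, f(x_1) = 1.765625, coefficient = 2
x_2 = 1.2500, f(x_2) = 2.562500, coefficient = 2
x_3 = 1.6250, f(x_3) = 3.640625, coefficient = 2
x_4 = 2.0000, f(x_4) = 5.000000, coefficient = 1

I ≈ (0.375000/2) × 22.187500 = 4.160156
Exact value: 4.125000
Error: 0.035156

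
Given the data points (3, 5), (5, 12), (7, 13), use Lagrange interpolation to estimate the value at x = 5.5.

Lagrange interpolation formula:
P(x) = Σ yᵢ × Lᵢ(x)
where Lᵢ(x) = Π_{j≠i} (x - xⱼ)/(xᵢ - xⱼ)

L_0(5.5) = (5.5 - 5)/(3 - 5) × (5.5 - 7)/(3 - 7) = -0.093750
L_1(5.5) = (5.5 - 3)/(5 - 3) × (5.5 - 7)/(5 - 7) = 0.937500
L_2(5.5) = (5.5 - 3)/(7 - 3) × (5.5 - 5)/(7 - 5) = 0.156250

P(5.5) = 5×L_0(5.5) + 12×L_1(5.5) + 13×L_2(5.5)
P(5.5) = 12.812500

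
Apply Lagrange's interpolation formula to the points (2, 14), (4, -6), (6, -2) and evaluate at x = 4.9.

Lagrange interpolation formula:
P(x) = Σ yᵢ × Lᵢ(x)
where Lᵢ(x) = Π_{j≠i} (x - xⱼ)/(xᵢ - xⱼ)

L_0(4.9) = (4.9 - 4)/(2 - 4) × (4.9 - 6)/(2 - 6) = -0.123750
L_1(4.9) = (4.9 - 2)/(4 - 2) × (4.9 - 6)/(4 - 6) = 0.797500
L_2(4.9) = (4.9 - 2)/(6 - 2) × (4.9 - 4)/(6 - 4) = 0.326250

P(4.9) = 14×L_0(4.9) + (-6)×L_1(4.9) + (-2)×L_2(4.9)
P(4.9) = -7.170000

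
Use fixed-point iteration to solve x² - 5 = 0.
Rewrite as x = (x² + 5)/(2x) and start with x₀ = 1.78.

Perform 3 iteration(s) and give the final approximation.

Equation: x² - 5 = 0
Fixed-point form: x = (x² + 5)/(2x)
x₀ = 1.78

x_1 = g(1.780000) = 2.294494
x_2 = g(2.294494) = 2.236812
x_3 = g(2.236812) = 2.236068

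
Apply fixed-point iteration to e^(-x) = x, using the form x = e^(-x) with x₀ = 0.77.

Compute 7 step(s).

Equation: e^(-x) = x
Fixed-point form: x = e^(-x)
x₀ = 0.77

x_1 = g(0.770000) = 0.463013
x_2 = g(0.463013) = 0.629384
x_3 = g(0.629384) = 0.532920
x_4 = g(0.532920) = 0.586889
x_5 = g(0.586889) = 0.556055
x_6 = g(0.556055) = 0.573467
x_7 = g(0.573467) = 0.563568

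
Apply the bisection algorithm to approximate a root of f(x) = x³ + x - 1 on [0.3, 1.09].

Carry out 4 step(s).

f(x) = x³ + x - 1
Initial interval: [0.3, 1.09]

Iteration 1:
  c_1 = (0.300000 + 1.090000)/2 = 0.695000
  f(c_1) = f(0.695000) = 0.030702
  f(a) × f(c) < 0, new interval: [0.300000, 0.695000]
Iteration 2:
  c_2 = (0.300000 + 0.695000)/2 = 0.497500
  f(c_2) = f(0.497500) = -0.379366
  f(a) × f(c) ≥ 0, new interval: [0.497500, 0.695000]
Iteration 3:
  c_3 = (0.497500 + 0.695000)/2 = 0.596250
  f(c_3) = f(0.596250) = -0.191775
  f(a) × f(c) ≥ 0, new interval: [0.596250, 0.695000]
Iteration 4:
  c_4 = (0.596250 + 0.695000)/2 = 0.645625
  f(c_4) = f(0.645625) = -0.085258
  f(a) × f(c) ≥ 0, new interval: [0.645625, 0.695000]

After 4 iteration(s), the approximation is c_4 = 0.645625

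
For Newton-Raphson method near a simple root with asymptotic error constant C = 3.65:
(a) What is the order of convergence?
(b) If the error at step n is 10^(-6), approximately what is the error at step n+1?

(a) Newton-Raphson has quadratic (order 2) convergence near simple roots.
    This means |e_{n+1}| ≈ C|e_n|².

(b) With |e_n| = 10^(-6) and C = 3.65:
    |e_{n+1}| ≈ 3.65 × (10^(-6))² = 3.65 × 10^(-12)

(a) 2 (quadratic); (b) |e_{n+1}| ≈ 3.650e-12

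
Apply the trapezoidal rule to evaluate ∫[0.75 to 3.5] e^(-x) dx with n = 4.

f(x) = e^(-x)
a = 0.75, b = 3.5, n = 4
h = (b - a)/n = 0.687500

Trapezoidal rule: (h/2)[f(x₀) + 2f(x₁) + 2f(x₂) + ... + f(xₙ)]

x_0 = 0.7500, f(x_0) = 0.472367, coefficient = 1
x_1 = 1.4375, f(x_1) = 0.237521, coefficient = 2
x_2 = 2.1250, f(x_2) = 0.119433, coefficient = 2
x_3 = 2.8125, f(x_3) = 0.060055, coefficient = 2
x_4 = 3.5000, f(x_4) = 0.030197, coefficient = 1

I ≈ (0.687500/2) × 1.336581 = 0.459450
Exact value: 0.442169
Error: 0.017280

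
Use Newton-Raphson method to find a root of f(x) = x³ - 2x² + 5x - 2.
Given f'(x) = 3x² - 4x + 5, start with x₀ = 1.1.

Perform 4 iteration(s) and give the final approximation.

f(x) = x³ - 2x² + 5x - 2
f'(x) = 3x² - 4x + 5
x₀ = 1.1

Newton-Raphson formula: x_{n+1} = x_n - f(x_n)/f'(x_n)

Iteration 1:
  f(1.100000) = 2.411000
  f'(1.100000) = 4.230000
  x_1 = 1.100000 - 2.411000/4.230000 = 0.530024
Iteration 2:
  f(0.530024) = 0.237165
  f'(0.530024) = 3.722681
  x_2 = 0.530024 - 0.237165/3.722681 = 0.466316
Iteration 3:
  f(0.466316) = -0.001922
  f'(0.466316) = 3.787088
  x_3 = 0.466316 - (-0.001922)/3.787088 = 0.466823
Iteration 4:
  f(0.466823) = 0.000000
  f'(0.466823) = 3.786479
  x_4 = 0.466823 - 0.000000/3.786479 = 0.466823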